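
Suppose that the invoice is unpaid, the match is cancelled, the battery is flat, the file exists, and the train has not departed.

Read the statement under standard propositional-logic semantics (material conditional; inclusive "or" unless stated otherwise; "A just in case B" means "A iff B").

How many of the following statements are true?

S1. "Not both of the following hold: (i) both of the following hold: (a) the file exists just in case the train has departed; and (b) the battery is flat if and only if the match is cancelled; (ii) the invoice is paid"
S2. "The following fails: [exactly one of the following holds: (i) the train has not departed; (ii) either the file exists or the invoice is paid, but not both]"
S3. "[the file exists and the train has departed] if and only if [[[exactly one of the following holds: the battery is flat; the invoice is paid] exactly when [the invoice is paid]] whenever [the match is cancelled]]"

3

Let S = "the file exists" (True), U = "the train has departed" (False), R = "the battery is charged" (False), Q = "the match is cancelled" (True), P = "the invoice is paid" (False).

S1: Formalization: ((S iff U) and (not R iff Q)) nand P

S iff U = True iff False = False
not R = not False = True
not R iff Q = True iff True = True
(S iff U) and (not R iff Q) = False and True = False
((S iff U) and (not R iff Q)) nand P = False nand False = True
Thus S1 is true.

S2: Formalization: not (not U xor (S xor P))

not U = not False = True
S xor P = True xor False = True
not U xor (S xor P) = True xor True = False
not (not U xor (S xor P)) = not False = True
So S2 is true.

S3: Parsed as (S and U) iff (Q -> ((not R xor P) iff P))

S and U = True and False = False
not R = not False = True
not R xor P = True xor False = True
(not R xor P) iff P = True iff False = False
Q -> ((not R xor P) iff P) = True -> False = False
(S and U) iff (Q -> ((not R xor P) iff P)) = False iff False = True
Thus S3 is true.

3 of the 3 statements are true.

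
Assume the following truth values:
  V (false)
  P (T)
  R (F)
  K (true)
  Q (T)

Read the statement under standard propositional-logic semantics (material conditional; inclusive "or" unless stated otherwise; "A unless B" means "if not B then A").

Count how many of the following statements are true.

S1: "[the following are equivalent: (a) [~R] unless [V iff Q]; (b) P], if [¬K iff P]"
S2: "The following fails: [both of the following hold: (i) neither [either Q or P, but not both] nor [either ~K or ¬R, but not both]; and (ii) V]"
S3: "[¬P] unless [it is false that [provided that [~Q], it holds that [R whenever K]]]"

2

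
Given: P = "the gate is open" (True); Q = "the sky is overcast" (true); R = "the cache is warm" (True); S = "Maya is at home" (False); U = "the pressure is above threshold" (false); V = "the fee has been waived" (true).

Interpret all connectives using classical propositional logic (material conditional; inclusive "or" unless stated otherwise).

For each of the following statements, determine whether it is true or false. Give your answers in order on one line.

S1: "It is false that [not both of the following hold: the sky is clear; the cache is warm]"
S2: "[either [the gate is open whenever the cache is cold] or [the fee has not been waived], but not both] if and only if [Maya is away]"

S1 false, S2 true

S1: In symbols: ¬(¬Q ↑ R)

¬Q = ¬T = F
¬Q ↑ R = F ↑ T = T
¬(¬Q ↑ R) = ¬T = F
Thus S1 is false.

S2: Formalization: ((¬R → P) ⊕ ¬V) ↔ ¬S

¬R = ¬T = F
¬R → P = F → T = T
¬V = ¬T = F
(¬R → P) ⊕ ¬V = T ⊕ F = T
¬S = ¬F = T
((¬R → P) ⊕ ¬V) ↔ ¬S = T ↔ T = T
Hence S2 is true.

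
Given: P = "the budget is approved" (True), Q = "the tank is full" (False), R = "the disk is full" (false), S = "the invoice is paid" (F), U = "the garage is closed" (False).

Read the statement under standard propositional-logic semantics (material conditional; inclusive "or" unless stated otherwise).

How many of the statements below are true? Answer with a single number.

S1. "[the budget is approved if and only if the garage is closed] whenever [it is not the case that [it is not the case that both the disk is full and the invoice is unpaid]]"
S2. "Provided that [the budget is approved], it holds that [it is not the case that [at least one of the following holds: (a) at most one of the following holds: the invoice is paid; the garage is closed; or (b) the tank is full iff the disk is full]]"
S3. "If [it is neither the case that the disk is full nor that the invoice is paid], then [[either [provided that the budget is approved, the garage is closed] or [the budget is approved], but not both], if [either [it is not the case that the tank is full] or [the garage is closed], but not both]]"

S1: In symbols: ¬(R ↑ ¬S) → (P ↔ U)

¬S = ¬F = T
R ↑ ¬S = F ↑ T = T
¬(R ↑ ¬S) = ¬T = F
P ↔ U = T ↔ F = F
¬(R ↑ ¬S) → (P ↔ U) = F → F = T
Thus S1 is true.

S2: Formalization: P → ¬((S ↑ U) ∨ (Q ↔ R))

S ↑ U = F ↑ F = T
Q ↔ R = F ↔ F = T
(S ↑ U) ∨ (Q ↔ R) = T ∨ T = T
¬((S ↑ U) ∨ (Q ↔ R)) = ¬T = F
P → ¬((S ↑ U) ∨ (Q ↔ R)) = T → F = F
Hence S2 is false.

S3: Parsed as (R ↓ S) → ((¬Q ⊕ U) → ((P → U) ⊕ P))

R ↓ S = F ↓ F = T
¬Q = ¬F = T
¬Q ⊕ U = T ⊕ F = T
P → U = T → F = F
(P → U) ⊕ P = F ⊕ T = T
(¬Q ⊕ U) → ((P → U) ⊕ P) = T → T = T
(R ↓ S) → ((¬Q ⊕ U) → ((P → U) ⊕ P)) = T → T = T
So S3 is true.

Count: 2.

2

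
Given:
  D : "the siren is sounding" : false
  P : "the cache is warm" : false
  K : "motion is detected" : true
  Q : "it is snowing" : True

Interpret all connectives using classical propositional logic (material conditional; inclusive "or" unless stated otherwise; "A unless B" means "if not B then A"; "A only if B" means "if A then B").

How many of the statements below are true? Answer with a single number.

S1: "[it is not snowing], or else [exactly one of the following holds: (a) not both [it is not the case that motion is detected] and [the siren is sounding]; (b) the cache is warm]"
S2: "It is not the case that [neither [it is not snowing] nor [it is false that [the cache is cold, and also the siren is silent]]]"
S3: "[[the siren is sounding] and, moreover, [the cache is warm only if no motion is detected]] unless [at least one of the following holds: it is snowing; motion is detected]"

S1: This is not Q or ((not K nand D) xor P).

not Q = not True = False
not K = not True = False
not K nand D = False nand False = True
(not K nand D) xor P = True xor False = True
not Q or ((not K nand D) xor P) = False or True = True
Hence S1 is true.

S2: This is not (not Q nor not (not P and not D)).

not Q = not True = False
not P = not False = True
not D = not False = True
not P and not D = True and True = True
not (not P and not D) = not True = False
not Q nor not (not P and not D) = False nor False = True
not (not Q nor not (not P and not D)) = not True = False
So S2 is false.

S3: Parsed as (D and (P -> not K)) or (Q or K)

not K = not True = False
P -> not K = False -> False = True
D and (P -> not K) = False and True = False
Q or K = True or True = True
(D and (P -> not K)) or (Q or K) = False or True = True
Hence S3 is true.

2 of the 3 statements are true (S1, S3).

2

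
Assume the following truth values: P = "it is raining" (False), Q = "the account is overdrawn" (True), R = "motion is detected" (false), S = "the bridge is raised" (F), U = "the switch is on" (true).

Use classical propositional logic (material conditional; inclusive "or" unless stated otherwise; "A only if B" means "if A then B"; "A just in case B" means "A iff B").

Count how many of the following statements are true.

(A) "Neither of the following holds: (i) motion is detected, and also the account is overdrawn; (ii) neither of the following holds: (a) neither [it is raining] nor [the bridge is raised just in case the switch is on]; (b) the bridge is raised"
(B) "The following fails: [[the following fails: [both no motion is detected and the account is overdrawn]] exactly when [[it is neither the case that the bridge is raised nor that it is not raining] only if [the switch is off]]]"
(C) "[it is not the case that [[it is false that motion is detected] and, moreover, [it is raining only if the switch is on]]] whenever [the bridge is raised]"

(A): Parsed as (R & Q) nor ((P nor (S <-> U)) nor S)

R & Q = F & T = F
S <-> U = F <-> T = F
P nor (S <-> U) = F nor F = T
(P nor (S <-> U)) nor S = T nor F = F
(R & Q) nor ((P nor (S <-> U)) nor S) = F nor F = T
Thus (A) is true.

(B): Parsed as ~(~(~R & Q) <-> ((S nor ~P) -> ~U))

~R = ~F = T
~R & Q = T & T = T
~(~R & Q) = ~T = F
~P = ~F = T
S nor ~P = F nor T = F
~U = ~T = F
(S nor ~P) -> ~U = F -> F = T
~(~R & Q) <-> ((S nor ~P) -> ~U) = F <-> T = F
~(~(~R & Q) <-> ((S nor ~P) -> ~U)) = ~F = T
So (B) is true.

(C): This is S -> ~(~R & (P -> U)).

~R = ~F = T
P -> U = F -> T = T
~R & (P -> U) = T & T = T
~(~R & (P -> U)) = ~T = F
S -> ~(~R & (P -> U)) = F -> F = T
So (C) is true.

Count: 3.

3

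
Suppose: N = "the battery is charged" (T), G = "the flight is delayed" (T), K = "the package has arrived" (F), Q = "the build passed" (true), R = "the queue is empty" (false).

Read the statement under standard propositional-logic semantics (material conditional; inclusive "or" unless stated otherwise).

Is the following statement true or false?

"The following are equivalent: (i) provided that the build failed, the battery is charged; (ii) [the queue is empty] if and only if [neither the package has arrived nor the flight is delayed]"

The statement is true.

Values: Q=True, N=True, R=False, K=False, G=True.
Formalization: (not Q -> N) iff (R iff (K nor G))

not Q = not True = False
not Q -> N = False -> True = True
K nor G = False nor True = False
R iff (K nor G) = False iff False = True
(not Q -> N) iff (R iff (K nor G)) = True iff True = True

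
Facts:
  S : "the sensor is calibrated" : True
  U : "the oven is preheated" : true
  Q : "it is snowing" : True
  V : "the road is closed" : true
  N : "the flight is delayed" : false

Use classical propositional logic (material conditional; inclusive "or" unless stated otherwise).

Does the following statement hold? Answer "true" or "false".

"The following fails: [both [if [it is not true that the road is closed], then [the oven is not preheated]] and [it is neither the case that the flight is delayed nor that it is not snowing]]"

false

In symbols: ~((~V -> ~U) & (N nor ~Q))

~V = ~T = F
~U = ~T = F
~V -> ~U = F -> F = T
~Q = ~T = F
N nor ~Q = F nor F = T
(~V -> ~U) & (N nor ~Q) = T & T = T
~((~V -> ~U) & (N nor ~Q)) = ~T = F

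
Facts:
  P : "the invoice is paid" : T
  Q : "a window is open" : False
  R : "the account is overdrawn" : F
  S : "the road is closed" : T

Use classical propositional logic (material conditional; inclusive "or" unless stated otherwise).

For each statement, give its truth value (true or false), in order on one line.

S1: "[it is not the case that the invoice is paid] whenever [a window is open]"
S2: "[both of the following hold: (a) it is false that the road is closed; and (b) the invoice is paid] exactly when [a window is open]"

S1: Formalization: Q -> not P

not P = not True = False
Q -> not P = False -> False = True
So S1 is true.

S2: This is (not S and P) iff Q.

not S = not True = False
not S and P = False and True = False
(not S and P) iff Q = False iff False = True
Thus S2 is true.

S1 True; S2 True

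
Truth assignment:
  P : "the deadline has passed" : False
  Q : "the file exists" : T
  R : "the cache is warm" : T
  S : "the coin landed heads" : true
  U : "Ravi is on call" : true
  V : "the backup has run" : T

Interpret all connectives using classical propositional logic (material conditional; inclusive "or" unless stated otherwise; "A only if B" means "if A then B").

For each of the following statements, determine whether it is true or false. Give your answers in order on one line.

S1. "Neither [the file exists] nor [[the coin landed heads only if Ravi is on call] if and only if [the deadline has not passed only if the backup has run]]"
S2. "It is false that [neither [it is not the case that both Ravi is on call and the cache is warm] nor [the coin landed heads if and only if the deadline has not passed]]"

S1 F, S2 T

S1: Parsed as Q ↓ ((S → U) ↔ (¬P → V))

S → U = T → T = T
¬P = ¬F = T
¬P → V = T → T = T
(S → U) ↔ (¬P → V) = T ↔ T = T
Q ↓ ((S → U) ↔ (¬P → V)) = T ↓ T = F
So S1 is false.

S2: In symbols: ¬((U ↑ R) ↓ (S ↔ ¬P))

U ↑ R = T ↑ T = F
¬P = ¬F = T
S ↔ ¬P = T ↔ T = T
(U ↑ R) ↓ (S ↔ ¬P) = F ↓ T = F
¬((U ↑ R) ↓ (S ↔ ¬P)) = ¬F = T
So S2 is true.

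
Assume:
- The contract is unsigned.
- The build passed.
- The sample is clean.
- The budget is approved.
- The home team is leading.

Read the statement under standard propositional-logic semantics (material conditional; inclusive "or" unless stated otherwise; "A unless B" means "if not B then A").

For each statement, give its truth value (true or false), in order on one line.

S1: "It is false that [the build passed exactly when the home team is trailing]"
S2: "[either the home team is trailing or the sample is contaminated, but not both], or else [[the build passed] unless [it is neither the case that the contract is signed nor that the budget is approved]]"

Let Q = "the build passed" (T), U = "the home team is leading" (T), R = "the sample is contaminated" (F), P = "the contract is signed" (F), S = "the budget is approved" (T).

S1: Formalization: ¬(Q ↔ ¬U)

¬U = ¬T = F
Q ↔ ¬U = T ↔ F = F
¬(Q ↔ ¬U) = ¬F = T
So S1 is true.

S2: In symbols: (¬U ⊕ R) ∨ (Q ∨ (P ↓ S))

¬U = ¬T = F
¬U ⊕ R = F ⊕ F = F
P ↓ S = F ↓ T = F
Q ∨ (P ↓ S) = T ∨ F = T
(¬U ⊕ R) ∨ (Q ∨ (P ↓ S)) = F ∨ T = T
Thus S2 is true.

S1 T / S2 T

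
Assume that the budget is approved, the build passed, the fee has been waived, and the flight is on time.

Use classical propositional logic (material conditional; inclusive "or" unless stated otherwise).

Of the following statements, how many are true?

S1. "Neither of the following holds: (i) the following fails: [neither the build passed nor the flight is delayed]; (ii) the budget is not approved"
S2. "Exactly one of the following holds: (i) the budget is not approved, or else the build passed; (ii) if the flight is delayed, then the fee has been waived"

Let Q = "the build passed" (T), S = "the flight is delayed" (F), P = "the budget is approved" (T), R = "the fee has been waived" (T).

S1: Parsed as ¬(Q ↓ S) ↓ ¬P

Q ↓ S = T ↓ F = F
¬(Q ↓ S) = ¬F = T
¬P = ¬T = F
¬(Q ↓ S) ↓ ¬P = T ↓ F = F
Thus S1 is false.

S2: This is (¬P ∨ Q) ⊕ (S → R).

¬P = ¬T = F
¬P ∨ Q = F ∨ T = T
S → R = F → T = T
(¬P ∨ Q) ⊕ (S → R) = T ⊕ T = F
Hence S2 is false.

0 of the 2 statements are true (none).

0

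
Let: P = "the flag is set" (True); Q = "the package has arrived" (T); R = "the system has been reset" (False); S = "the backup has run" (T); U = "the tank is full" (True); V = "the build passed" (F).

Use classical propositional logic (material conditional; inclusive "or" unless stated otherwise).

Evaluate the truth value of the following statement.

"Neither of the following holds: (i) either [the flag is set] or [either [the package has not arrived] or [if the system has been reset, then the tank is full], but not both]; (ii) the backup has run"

The statement is false.

Values: P=T, Q=T, R=F, U=T, S=T.
Parsed as (P ∨ (¬Q ⊕ (R → U))) ↓ S

¬Q = ¬T = F
R → U = F → T = T
¬Q ⊕ (R → U) = F ⊕ T = T
P ∨ (¬Q ⊕ (R → U)) = T ∨ T = T
(P ∨ (¬Q ⊕ (R → U))) ↓ S = T ↓ T = F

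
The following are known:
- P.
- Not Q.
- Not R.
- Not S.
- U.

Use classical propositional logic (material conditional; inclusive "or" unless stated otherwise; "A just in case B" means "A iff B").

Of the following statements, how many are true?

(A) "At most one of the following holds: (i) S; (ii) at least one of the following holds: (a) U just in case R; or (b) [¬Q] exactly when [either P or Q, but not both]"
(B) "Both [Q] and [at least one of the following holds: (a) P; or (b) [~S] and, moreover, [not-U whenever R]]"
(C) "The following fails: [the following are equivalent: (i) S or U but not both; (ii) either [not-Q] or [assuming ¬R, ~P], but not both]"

1

(A): In symbols: S ↑ ((U ↔ R) ∨ (¬Q ↔ (P ⊕ Q)))

U ↔ R = T ↔ F = F
¬Q = ¬F = T
P ⊕ Q = T ⊕ F = T
¬Q ↔ (P ⊕ Q) = T ↔ T = T
(U ↔ R) ∨ (¬Q ↔ (P ⊕ Q)) = F ∨ T = T
S ↑ ((U ↔ R) ∨ (¬Q ↔ (P ⊕ Q))) = F ↑ T = T
So (A) is true.

(B): This is Q ∧ (P ∨ (¬S ∧ (R → ¬U))).

¬S = ¬F = T
¬U = ¬T = F
R → ¬U = F → F = T
¬S ∧ (R → ¬U) = T ∧ T = T
P ∨ (¬S ∧ (R → ¬U)) = T ∨ T = T
Q ∧ (P ∨ (¬S ∧ (R → ¬U))) = F ∧ T = F
Thus (B) is false.

(C): Parsed as ¬((S ⊕ U) ↔ (¬Q ⊕ (¬R → ¬P)))

S ⊕ U = F ⊕ T = T
¬Q = ¬F = T
¬R = ¬F = T
¬P = ¬T = F
¬R → ¬P = T → F = F
¬Q ⊕ (¬R → ¬P) = T ⊕ F = T
(S ⊕ U) ↔ (¬Q ⊕ (¬R → ¬P)) = T ↔ T = T
¬((S ⊕ U) ↔ (¬Q ⊕ (¬R → ¬P))) = ¬T = F
Thus (C) is false.

Count: 1.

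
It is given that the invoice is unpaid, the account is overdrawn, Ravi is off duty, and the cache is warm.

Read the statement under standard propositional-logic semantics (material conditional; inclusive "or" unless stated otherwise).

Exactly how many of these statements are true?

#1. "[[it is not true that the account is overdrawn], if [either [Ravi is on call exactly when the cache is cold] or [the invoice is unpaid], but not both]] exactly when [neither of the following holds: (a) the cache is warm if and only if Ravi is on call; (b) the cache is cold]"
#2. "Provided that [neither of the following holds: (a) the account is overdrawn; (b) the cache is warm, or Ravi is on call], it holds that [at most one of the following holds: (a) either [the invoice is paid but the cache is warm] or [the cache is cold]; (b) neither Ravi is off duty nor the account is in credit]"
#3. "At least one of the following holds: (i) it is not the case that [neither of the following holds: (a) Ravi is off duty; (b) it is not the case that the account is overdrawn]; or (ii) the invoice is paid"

Let S = "Ravi is on call" (False), N = "the cache is warm" (True), H = "the invoice is paid" (False), G = "the account is overdrawn" (True).

#1: Parsed as (((S iff not N) xor not H) -> not G) iff ((N iff S) nor not N)

not N = not True = False
S iff not N = False iff False = True
not H = not False = True
(S iff not N) xor not H = True xor True = False
not G = not True = False
((S iff not N) xor not H) -> not G = False -> False = True
N iff S = True iff False = False
not N = not True = False
(N iff S) nor not N = False nor False = True
(((S iff not N) xor not H) -> not G) iff ((N iff S) nor not N) = True iff True = True
Thus #1 is true.

#2: Parsed as (G nor (N or S)) -> (((H and N) or not N) nand (not S nor not G))

N or S = True or False = True
G nor (N or S) = True nor True = False
H and N = False and True = False
not N = not True = False
(H and N) or not N = False or False = False
not S = not False = True
not G = not True = False
not S nor not G = True nor False = False
((H and N) or not N) nand (not S nor not G) = False nand False = True
(G nor (N or S)) -> (((H and N) or not N) nand (not S nor not G)) = False -> True = True
Thus #2 is true.

#3: Formalization: not (not S nor not G) or H

not S = not False = True
not G = not True = False
not S nor not G = True nor False = False
not (not S nor not G) = not False = True
not (not S nor not G) or H = True or False = True
Thus #3 is true.

True statements: 3.

3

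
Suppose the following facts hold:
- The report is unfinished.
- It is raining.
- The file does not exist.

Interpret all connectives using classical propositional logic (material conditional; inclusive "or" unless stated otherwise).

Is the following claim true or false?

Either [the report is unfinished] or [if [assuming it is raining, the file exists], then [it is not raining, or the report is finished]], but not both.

false

Let P = "the report is finished" (F), Q = "it is raining" (T), R = "the file exists" (F).
This is ¬P ⊕ ((Q → R) → (¬Q ∨ P)).

¬P = ¬F = T
Q → R = T → F = F
¬Q = ¬T = F
¬Q ∨ P = F ∨ F = F
(Q → R) → (¬Q ∨ P) = F → F = T
¬P ⊕ ((Q → R) → (¬Q ∨ P)) = T ⊕ T = F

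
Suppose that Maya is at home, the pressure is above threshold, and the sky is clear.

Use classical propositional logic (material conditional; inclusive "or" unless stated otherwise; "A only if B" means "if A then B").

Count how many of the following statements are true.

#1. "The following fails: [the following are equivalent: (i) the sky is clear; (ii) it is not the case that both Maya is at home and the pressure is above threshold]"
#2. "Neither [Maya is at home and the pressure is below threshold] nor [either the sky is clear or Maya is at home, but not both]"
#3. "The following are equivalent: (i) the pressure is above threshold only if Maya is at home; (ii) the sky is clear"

3

Let S = "the sky is overcast" (False), G = "Maya is at home" (True), U = "the pressure is above threshold" (True).

#1: Formalization: not (not S iff (G nand U))

not S = not False = True
G nand U = True nand True = False
not S iff (G nand U) = True iff False = False
not (not S iff (G nand U)) = not False = True
Hence #1 is true.

#2: This is (G and not U) nor (not S xor G).

not U = not True = False
G and not U = True and False = False
not S = not False = True
not S xor G = True xor True = False
(G and not U) nor (not S xor G) = False nor False = True
So #2 is true.

#3: This is (U -> G) iff not S.

U -> G = True -> True = True
not S = not False = True
(U -> G) iff not S = True iff True = True
Hence #3 is true.

Count: 3.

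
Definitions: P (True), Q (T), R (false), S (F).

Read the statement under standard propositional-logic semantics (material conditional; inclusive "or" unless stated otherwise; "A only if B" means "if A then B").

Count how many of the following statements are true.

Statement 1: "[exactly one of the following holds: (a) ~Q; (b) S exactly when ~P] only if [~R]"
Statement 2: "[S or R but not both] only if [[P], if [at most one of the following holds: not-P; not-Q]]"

Statement 1: Parsed as (~Q xor (S <-> ~P)) -> ~R

~Q = ~T = F
~P = ~T = F
S <-> ~P = F <-> F = T
~Q xor (S <-> ~P) = F xor T = T
~R = ~F = T
(~Q xor (S <-> ~P)) -> ~R = T -> T = T
So Statement 1 is true.

Statement 2: Formalization: (S xor R) -> ((~P nand ~Q) -> P)

S xor R = F xor F = F
~P = ~T = F
~Q = ~T = F
~P nand ~Q = F nand F = T
(~P nand ~Q) -> P = T -> T = T
(S xor R) -> ((~P nand ~Q) -> P) = F -> T = T
Thus Statement 2 is true.

Count: 2.

2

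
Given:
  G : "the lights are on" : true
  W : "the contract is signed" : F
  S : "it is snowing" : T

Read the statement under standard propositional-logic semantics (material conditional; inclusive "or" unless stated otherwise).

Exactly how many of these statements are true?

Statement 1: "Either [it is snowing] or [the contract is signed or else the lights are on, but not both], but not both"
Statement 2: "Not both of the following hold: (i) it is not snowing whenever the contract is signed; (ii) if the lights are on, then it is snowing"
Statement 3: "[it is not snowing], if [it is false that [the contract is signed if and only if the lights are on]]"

0

Statement 1: In symbols: S ⊕ (W ⊕ G)

W ⊕ G = F ⊕ T = T
S ⊕ (W ⊕ G) = T ⊕ T = F
Hence Statement 1 is false.

Statement 2: Formalization: (W → ¬S) ↑ (G → S)

¬S = ¬T = F
W → ¬S = F → F = T
G → S = T → T = T
(W → ¬S) ↑ (G → S) = T ↑ T = F
Hence Statement 2 is false.

Statement 3: Formalization: ¬(W ↔ G) → ¬S

W ↔ G = F ↔ T = F
¬(W ↔ G) = ¬F = T
¬S = ¬T = F
¬(W ↔ G) → ¬S = T → F = F
Thus Statement 3 is false.

Count: 0.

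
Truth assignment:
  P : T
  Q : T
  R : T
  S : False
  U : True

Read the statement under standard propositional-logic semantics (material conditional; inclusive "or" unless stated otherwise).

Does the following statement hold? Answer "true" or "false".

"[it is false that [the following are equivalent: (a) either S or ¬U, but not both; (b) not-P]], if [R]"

Values: R=True, S=False, U=True, P=True.
In symbols: R -> not ((S xor not U) iff not P)

not U = not True = False
S xor not U = False xor False = False
not P = not True = False
(S xor not U) iff not P = False iff False = True
not ((S xor not U) iff not P) = not True = False
R -> not ((S xor not U) iff not P) = True -> False = False

False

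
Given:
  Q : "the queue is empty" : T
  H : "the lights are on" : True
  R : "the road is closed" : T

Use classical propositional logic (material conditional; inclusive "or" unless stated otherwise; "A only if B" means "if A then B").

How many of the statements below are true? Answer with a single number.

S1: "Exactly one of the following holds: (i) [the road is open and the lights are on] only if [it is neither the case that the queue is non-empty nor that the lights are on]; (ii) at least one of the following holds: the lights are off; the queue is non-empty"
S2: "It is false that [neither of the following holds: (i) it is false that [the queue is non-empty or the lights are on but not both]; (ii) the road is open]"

1

S1: Formalization: ((~R & H) -> (~Q nor H)) xor (~H | ~Q)

~R = ~T = F
~R & H = F & T = F
~Q = ~T = F
~Q nor H = F nor T = F
(~R & H) -> (~Q nor H) = F -> F = T
~H = ~T = F
~Q = ~T = F
~H | ~Q = F | F = F
((~R & H) -> (~Q nor H)) xor (~H | ~Q) = T xor F = T
Thus S1 is true.

S2: Formalization: ~(~(~Q xor H) nor ~R)

~Q = ~T = F
~Q xor H = F xor T = T
~(~Q xor H) = ~T = F
~R = ~T = F
~(~Q xor H) nor ~R = F nor F = T
~(~(~Q xor H) nor ~R) = ~T = F
So S2 is false.

1 of the 2 statements is true (S1).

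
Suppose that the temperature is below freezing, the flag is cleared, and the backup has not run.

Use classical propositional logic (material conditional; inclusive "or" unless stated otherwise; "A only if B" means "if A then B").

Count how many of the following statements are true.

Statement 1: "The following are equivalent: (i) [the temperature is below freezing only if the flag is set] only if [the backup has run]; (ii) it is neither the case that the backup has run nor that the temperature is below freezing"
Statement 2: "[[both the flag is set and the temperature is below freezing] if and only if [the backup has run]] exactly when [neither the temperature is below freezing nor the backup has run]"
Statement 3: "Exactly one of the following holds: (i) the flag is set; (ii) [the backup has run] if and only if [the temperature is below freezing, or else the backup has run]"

Let P = "the temperature is below freezing" (T), Q = "the flag is set" (F), R = "the backup has run" (F).

Statement 1: This is ((P → Q) → R) ↔ (R ↓ P).

P → Q = T → F = F
(P → Q) → R = F → F = T
R ↓ P = F ↓ T = F
((P → Q) → R) ↔ (R ↓ P) = T ↔ F = F
So Statement 1 is false.

Statement 2: In symbols: ((Q ∧ P) ↔ R) ↔ (P ↓ R)

Q ∧ P = F ∧ T = F
(Q ∧ P) ↔ R = F ↔ F = T
P ↓ R = T ↓ F = F
((Q ∧ P) ↔ R) ↔ (P ↓ R) = T ↔ F = F
Thus Statement 2 is false.

Statement 3: Formalization: Q ⊕ (R ↔ (P ∨ R))

P ∨ R = T ∨ F = T
R ↔ (P ∨ R) = F ↔ T = F
Q ⊕ (R ↔ (P ∨ R)) = F ⊕ F = F
So Statement 3 is false.

0 of the 3 statements are true (none).

0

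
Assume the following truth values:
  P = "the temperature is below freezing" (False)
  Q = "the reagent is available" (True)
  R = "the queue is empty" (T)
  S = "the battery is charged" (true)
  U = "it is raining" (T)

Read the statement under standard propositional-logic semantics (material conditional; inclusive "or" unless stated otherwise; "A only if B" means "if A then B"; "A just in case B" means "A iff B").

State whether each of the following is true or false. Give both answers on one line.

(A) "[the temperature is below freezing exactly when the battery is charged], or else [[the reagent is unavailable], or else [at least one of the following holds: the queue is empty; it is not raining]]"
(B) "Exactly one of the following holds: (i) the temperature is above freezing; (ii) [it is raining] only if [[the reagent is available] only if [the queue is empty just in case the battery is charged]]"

(A): Parsed as (P ↔ S) ∨ (¬Q ∨ (R ∨ ¬U))

P ↔ S = F ↔ T = F
¬Q = ¬T = F
¬U = ¬T = F
R ∨ ¬U = T ∨ F = T
¬Q ∨ (R ∨ ¬U) = F ∨ T = T
(P ↔ S) ∨ (¬Q ∨ (R ∨ ¬U)) = F ∨ T = T
So (A) is true.

(B): In symbols: ¬P ⊕ (U → (Q → (R ↔ S)))

¬P = ¬F = T
R ↔ S = T ↔ T = T
Q → (R ↔ S) = T → T = T
U → (Q → (R ↔ S)) = T → T = T
¬P ⊕ (U → (Q → (R ↔ S))) = T ⊕ T = F
Thus (B) is false.

(A) true / (B) false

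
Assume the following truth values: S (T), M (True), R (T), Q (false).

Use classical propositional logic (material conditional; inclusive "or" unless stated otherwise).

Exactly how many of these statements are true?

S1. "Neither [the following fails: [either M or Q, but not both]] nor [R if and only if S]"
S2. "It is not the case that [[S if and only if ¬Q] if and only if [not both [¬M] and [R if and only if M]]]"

S1: This is ¬(M ⊕ Q) ↓ (R ↔ S).

M ⊕ Q = T ⊕ F = T
¬(M ⊕ Q) = ¬T = F
R ↔ S = T ↔ T = T
¬(M ⊕ Q) ↓ (R ↔ S) = F ↓ T = F
So S1 is false.

S2: This is ¬((S ↔ ¬Q) ↔ (¬M ↑ (R ↔ M))).

¬Q = ¬F = T
S ↔ ¬Q = T ↔ T = T
¬M = ¬T = F
R ↔ M = T ↔ T = T
¬M ↑ (R ↔ M) = F ↑ T = T
(S ↔ ¬Q) ↔ (¬M ↑ (R ↔ M)) = T ↔ T = T
¬((S ↔ ¬Q) ↔ (¬M ↑ (R ↔ M))) = ¬T = F
So S2 is false.

True statements: 0 (none).

0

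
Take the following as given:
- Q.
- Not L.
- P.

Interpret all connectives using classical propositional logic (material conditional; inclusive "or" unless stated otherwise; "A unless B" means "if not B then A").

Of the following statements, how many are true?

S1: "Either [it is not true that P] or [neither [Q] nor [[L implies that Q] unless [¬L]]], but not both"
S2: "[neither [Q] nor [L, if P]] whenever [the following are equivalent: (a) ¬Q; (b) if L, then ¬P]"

1

S1: Formalization: ~P xor (Q nor ((L -> Q) | ~L))

~P = ~T = F
L -> Q = F -> T = T
~L = ~F = T
(L -> Q) | ~L = T | T = T
Q nor ((L -> Q) | ~L) = T nor T = F
~P xor (Q nor ((L -> Q) | ~L)) = F xor F = F
Thus S1 is false.

S2: This is (~Q <-> (L -> ~P)) -> (Q nor (P -> L)).

~Q = ~T = F
~P = ~T = F
L -> ~P = F -> F = T
~Q <-> (L -> ~P) = F <-> T = F
P -> L = T -> F = F
Q nor (P -> L) = T nor F = F
(~Q <-> (L -> ~P)) -> (Q nor (P -> L)) = F -> F = T
Thus S2 is true.

1 of the 2 statements is true.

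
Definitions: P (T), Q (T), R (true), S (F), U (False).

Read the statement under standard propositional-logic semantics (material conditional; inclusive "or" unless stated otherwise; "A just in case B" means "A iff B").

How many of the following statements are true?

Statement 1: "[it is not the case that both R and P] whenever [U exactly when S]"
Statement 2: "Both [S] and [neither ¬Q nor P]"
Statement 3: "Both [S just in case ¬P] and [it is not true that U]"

1

Statement 1: Formalization: (U ↔ S) → (R ↑ P)

U ↔ S = F ↔ F = T
R ↑ P = T ↑ T = F
(U ↔ S) → (R ↑ P) = T → F = F
Hence Statement 1 is false.

Statement 2: Formalization: S ∧ (¬Q ↓ P)

¬Q = ¬T = F
¬Q ↓ P = F ↓ T = F
S ∧ (¬Q ↓ P) = F ∧ F = F
Thus Statement 2 is false.

Statement 3: In symbols: (S ↔ ¬P) ∧ ¬U

¬P = ¬T = F
S ↔ ¬P = F ↔ F = T
¬U = ¬F = T
(S ↔ ¬P) ∧ ¬U = T ∧ T = T
Hence Statement 3 is true.

1 of the 3 statements is true.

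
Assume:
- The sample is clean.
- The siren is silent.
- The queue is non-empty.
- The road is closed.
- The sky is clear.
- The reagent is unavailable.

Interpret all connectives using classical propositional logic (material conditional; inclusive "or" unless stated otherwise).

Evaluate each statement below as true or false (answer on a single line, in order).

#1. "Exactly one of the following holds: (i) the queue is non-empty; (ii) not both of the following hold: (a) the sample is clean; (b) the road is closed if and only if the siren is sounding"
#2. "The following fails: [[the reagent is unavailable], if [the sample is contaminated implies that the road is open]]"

Let R = "the queue is empty" (False), P = "the sample is contaminated" (False), S = "the road is closed" (True), Q = "the siren is sounding" (False), V = "the reagent is available" (False).

#1: Formalization: not R xor (not P nand (S iff Q))

not R = not False = True
not P = not False = True
S iff Q = True iff False = False
not P nand (S iff Q) = True nand False = True
not R xor (not P nand (S iff Q)) = True xor True = False
So #1 is false.

#2: Parsed as not ((P -> not S) -> not V)

not S = not True = False
P -> not S = False -> False = True
not V = not False = True
(P -> not S) -> not V = True -> True = True
not ((P -> not S) -> not V) = not True = False
Hence #2 is false.

#1 F; #2 F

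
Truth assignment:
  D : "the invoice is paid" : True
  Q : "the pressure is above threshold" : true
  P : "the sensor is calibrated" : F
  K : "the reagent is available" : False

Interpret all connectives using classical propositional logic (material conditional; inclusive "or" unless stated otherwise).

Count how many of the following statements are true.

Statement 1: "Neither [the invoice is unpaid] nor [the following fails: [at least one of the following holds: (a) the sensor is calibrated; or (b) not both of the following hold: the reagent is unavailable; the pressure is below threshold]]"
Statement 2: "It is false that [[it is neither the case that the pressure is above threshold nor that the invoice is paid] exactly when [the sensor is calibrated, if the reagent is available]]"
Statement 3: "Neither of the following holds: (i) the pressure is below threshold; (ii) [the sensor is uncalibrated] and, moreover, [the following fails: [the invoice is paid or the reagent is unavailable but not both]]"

2

Statement 1: This is ¬D ↓ ¬(P ∨ (¬K ↑ ¬Q)).

¬D = ¬T = F
¬K = ¬F = T
¬Q = ¬T = F
¬K ↑ ¬Q = T ↑ F = T
P ∨ (¬K ↑ ¬Q) = F ∨ T = T
¬(P ∨ (¬K ↑ ¬Q)) = ¬T = F
¬D ↓ ¬(P ∨ (¬K ↑ ¬Q)) = F ↓ F = T
So Statement 1 is true.

Statement 2: Formalization: ¬((Q ↓ D) ↔ (K → P))

Q ↓ D = T ↓ T = F
K → P = F → F = T
(Q ↓ D) ↔ (K → P) = F ↔ T = F
¬((Q ↓ D) ↔ (K → P)) = ¬F = T
Thus Statement 2 is true.

Statement 3: In symbols: ¬Q ↓ (¬P ∧ ¬(D ⊕ ¬K))

¬Q = ¬T = F
¬P = ¬F = T
¬K = ¬F = T
D ⊕ ¬K = T ⊕ T = F
¬(D ⊕ ¬K) = ¬F = T
¬P ∧ ¬(D ⊕ ¬K) = T ∧ T = T
¬Q ↓ (¬P ∧ ¬(D ⊕ ¬K)) = F ↓ T = F
So Statement 3 is false.

True statements: 2 (Statement 1, Statement 2).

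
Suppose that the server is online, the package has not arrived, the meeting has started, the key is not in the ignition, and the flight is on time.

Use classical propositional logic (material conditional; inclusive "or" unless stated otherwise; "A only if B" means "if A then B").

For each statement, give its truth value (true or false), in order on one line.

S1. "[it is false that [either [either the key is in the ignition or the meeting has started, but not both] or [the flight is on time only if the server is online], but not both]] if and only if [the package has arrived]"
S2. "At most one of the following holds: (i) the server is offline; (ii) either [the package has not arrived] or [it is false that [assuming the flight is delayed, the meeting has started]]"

S1 false / S2 true

Let S = "the key is in the ignition" (False), R = "the meeting has started" (True), U = "the flight is delayed" (False), P = "the server is online" (True), Q = "the package has arrived" (False).

S1: In symbols: not ((S xor R) xor (not U -> P)) iff Q

S xor R = False xor True = True
not U = not False = True
not U -> P = True -> True = True
(S xor R) xor (not U -> P) = True xor True = False
not ((S xor R) xor (not U -> P)) = not False = True
not ((S xor R) xor (not U -> P)) iff Q = True iff False = False
Thus S1 is false.

S2: In symbols: not P nand (not Q or not (U -> R))

not P = not True = False
not Q = not False = True
U -> R = False -> True = True
not (U -> R) = not True = False
not Q or not (U -> R) = True or False = True
not P nand (not Q or not (U -> R)) = False nand True = True
Thus S2 is true.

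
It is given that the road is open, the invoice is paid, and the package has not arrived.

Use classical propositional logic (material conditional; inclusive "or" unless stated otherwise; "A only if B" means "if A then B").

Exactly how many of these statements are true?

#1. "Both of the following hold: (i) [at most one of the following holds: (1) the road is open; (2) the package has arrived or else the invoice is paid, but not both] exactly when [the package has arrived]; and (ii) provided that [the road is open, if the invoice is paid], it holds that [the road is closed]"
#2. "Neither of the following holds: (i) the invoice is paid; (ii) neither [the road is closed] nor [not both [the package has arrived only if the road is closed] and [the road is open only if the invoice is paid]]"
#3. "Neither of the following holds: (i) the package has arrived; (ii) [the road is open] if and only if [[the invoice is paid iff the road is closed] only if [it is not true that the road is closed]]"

0

Let P = "the road is closed" (F), R = "the package has arrived" (F), Q = "the invoice is paid" (T).

#1: In symbols: ((¬P ↑ (R ⊕ Q)) ↔ R) ∧ ((Q → ¬P) → P)

¬P = ¬F = T
R ⊕ Q = F ⊕ T = T
¬P ↑ (R ⊕ Q) = T ↑ T = F
(¬P ↑ (R ⊕ Q)) ↔ R = F ↔ F = T
¬P = ¬F = T
Q → ¬P = T → T = T
(Q → ¬P) → P = T → F = F
((¬P ↑ (R ⊕ Q)) ↔ R) ∧ ((Q → ¬P) → P) = T ∧ F = F
Thus #1 is false.

#2: Formalization: Q ↓ (P ↓ ((R → P) ↑ (¬P → Q)))

R → P = F → F = T
¬P = ¬F = T
¬P → Q = T → T = T
(R → P) ↑ (¬P → Q) = T ↑ T = F
P ↓ ((R → P) ↑ (¬P → Q)) = F ↓ F = T
Q ↓ (P ↓ ((R → P) ↑ (¬P → Q))) = T ↓ T = F
So #2 is false.

#3: Parsed as R ↓ (¬P ↔ ((Q ↔ P) → ¬P))

¬P = ¬F = T
Q ↔ P = T ↔ F = F
¬P = ¬F = T
(Q ↔ P) → ¬P = F → T = T
¬P ↔ ((Q ↔ P) → ¬P) = T ↔ T = T
R ↓ (¬P ↔ ((Q ↔ P) → ¬P)) = F ↓ T = F
Thus #3 is false.

Count: 0.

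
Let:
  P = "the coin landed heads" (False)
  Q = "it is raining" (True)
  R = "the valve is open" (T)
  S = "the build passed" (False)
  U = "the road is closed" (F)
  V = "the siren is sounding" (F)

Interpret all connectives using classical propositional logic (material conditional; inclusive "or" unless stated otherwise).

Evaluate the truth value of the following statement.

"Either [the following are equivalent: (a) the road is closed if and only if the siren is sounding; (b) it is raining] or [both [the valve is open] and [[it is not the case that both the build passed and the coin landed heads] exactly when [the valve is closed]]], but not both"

True

Parsed as ((U <-> V) <-> Q) xor (R & ((S nand P) <-> ~R))

U <-> V = F <-> F = T
(U <-> V) <-> Q = T <-> T = T
S nand P = F nand F = T
~R = ~T = F
(S nand P) <-> ~R = T <-> F = F
R & ((S nand P) <-> ~R) = T & F = F
((U <-> V) <-> Q) xor (R & ((S nand P) <-> ~R)) = T xor F = T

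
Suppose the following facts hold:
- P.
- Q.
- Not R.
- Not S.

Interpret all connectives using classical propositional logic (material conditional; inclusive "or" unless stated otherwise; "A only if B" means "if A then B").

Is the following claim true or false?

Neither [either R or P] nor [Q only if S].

In symbols: (R | P) nor (Q -> S)

R | P = F | T = T
Q -> S = T -> F = F
(R | P) nor (Q -> S) = T nor F = F

The statement is false.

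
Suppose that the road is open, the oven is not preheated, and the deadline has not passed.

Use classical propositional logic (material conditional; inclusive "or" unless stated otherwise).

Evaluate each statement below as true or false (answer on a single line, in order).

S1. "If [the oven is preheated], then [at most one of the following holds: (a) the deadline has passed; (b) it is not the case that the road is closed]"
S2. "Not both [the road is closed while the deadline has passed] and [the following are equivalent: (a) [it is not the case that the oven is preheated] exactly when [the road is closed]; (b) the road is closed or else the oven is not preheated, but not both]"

Let U = "the oven is preheated" (F), R = "the deadline has passed" (F), G = "the road is closed" (F).

S1: Formalization: U -> (R nand ~G)

~G = ~F = T
R nand ~G = F nand T = T
U -> (R nand ~G) = F -> T = T
Thus S1 is true.

S2: Parsed as (G & R) nand ((~U <-> G) <-> (G xor ~U))

G & R = F & F = F
~U = ~F = T
~U <-> G = T <-> F = F
~U = ~F = T
G xor ~U = F xor T = T
(~U <-> G) <-> (G xor ~U) = F <-> T = F
(G & R) nand ((~U <-> G) <-> (G xor ~U)) = F nand F = T
So S2 is true.

S1 True; S2 True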